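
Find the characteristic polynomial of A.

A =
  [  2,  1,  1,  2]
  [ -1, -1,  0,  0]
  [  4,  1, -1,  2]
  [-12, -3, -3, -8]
x^4 + 8*x^3 + 24*x^2 + 32*x + 16

Expanding det(x·I − A) (e.g. by cofactor expansion or by noting that A is similar to its Jordan form J, which has the same characteristic polynomial as A) gives
  χ_A(x) = x^4 + 8*x^3 + 24*x^2 + 32*x + 16
which factors as (x + 2)^4. The eigenvalues (with algebraic multiplicities) are λ = -2 with multiplicity 4.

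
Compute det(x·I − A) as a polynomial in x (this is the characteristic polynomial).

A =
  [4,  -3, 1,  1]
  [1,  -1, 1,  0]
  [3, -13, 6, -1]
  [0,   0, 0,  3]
x^4 - 12*x^3 + 54*x^2 - 108*x + 81

Expanding det(x·I − A) (e.g. by cofactor expansion or by noting that A is similar to its Jordan form J, which has the same characteristic polynomial as A) gives
  χ_A(x) = x^4 - 12*x^3 + 54*x^2 - 108*x + 81
which factors as (x - 3)^4. The eigenvalues (with algebraic multiplicities) are λ = 3 with multiplicity 4.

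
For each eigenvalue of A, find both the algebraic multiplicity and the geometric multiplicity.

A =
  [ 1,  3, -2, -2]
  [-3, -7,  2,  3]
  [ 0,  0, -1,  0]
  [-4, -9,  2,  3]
λ = -1: alg = 4, geom = 2

Step 1 — factor the characteristic polynomial to read off the algebraic multiplicities:
  χ_A(x) = (x + 1)^4

Step 2 — compute geometric multiplicities via the rank-nullity identity g(λ) = n − rank(A − λI):
  rank(A − (-1)·I) = 2, so dim ker(A − (-1)·I) = n − 2 = 2

Summary:
  λ = -1: algebraic multiplicity = 4, geometric multiplicity = 2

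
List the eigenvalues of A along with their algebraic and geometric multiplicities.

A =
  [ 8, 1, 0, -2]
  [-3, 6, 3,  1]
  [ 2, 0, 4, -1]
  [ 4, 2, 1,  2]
λ = 5: alg = 4, geom = 2

Step 1 — factor the characteristic polynomial to read off the algebraic multiplicities:
  χ_A(x) = (x - 5)^4

Step 2 — compute geometric multiplicities via the rank-nullity identity g(λ) = n − rank(A − λI):
  rank(A − (5)·I) = 2, so dim ker(A − (5)·I) = n − 2 = 2

Summary:
  λ = 5: algebraic multiplicity = 4, geometric multiplicity = 2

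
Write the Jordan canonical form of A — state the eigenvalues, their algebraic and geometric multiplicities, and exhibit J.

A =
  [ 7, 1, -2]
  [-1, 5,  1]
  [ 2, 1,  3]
J_3(5)

The characteristic polynomial is
  det(x·I − A) = x^3 - 15*x^2 + 75*x - 125 = (x - 5)^3

Eigenvalues and multiplicities (the geometric multiplicity of λ is n − rank(A − λI), which equals the number of Jordan blocks for λ):
  λ = 5: algebraic multiplicity = 3, geometric multiplicity = 1

Determining the block sizes for each eigenvalue:
  λ = 5: one block (gm = 1), so the single block has size am = 3 → block sizes [3]

Assembling the blocks gives a Jordan form
J =
  [5, 1, 0]
  [0, 5, 1]
  [0, 0, 5]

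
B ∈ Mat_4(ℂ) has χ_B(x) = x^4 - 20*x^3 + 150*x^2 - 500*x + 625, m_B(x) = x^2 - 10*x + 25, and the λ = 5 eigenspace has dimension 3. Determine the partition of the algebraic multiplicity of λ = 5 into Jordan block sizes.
Block sizes for λ = 5: [2, 1, 1]

Step 1 — from the characteristic polynomial, algebraic multiplicity of λ = 5 is 4. From dim ker(B − (5)·I) = 3, there are exactly 3 Jordan blocks for λ = 5.
Step 2 — from the minimal polynomial, the factor (x − 5)^2 tells us the largest block for λ = 5 has size 2.
Step 3 — with total size 4, 3 blocks, and largest block 2, the block sizes (in nonincreasing order) are [2, 1, 1].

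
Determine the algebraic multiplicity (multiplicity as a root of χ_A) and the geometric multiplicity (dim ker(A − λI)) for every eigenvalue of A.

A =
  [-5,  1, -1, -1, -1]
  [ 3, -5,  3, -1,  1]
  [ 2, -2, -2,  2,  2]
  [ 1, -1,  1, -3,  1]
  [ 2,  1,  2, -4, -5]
λ = -4: alg = 5, geom = 3

Step 1 — factor the characteristic polynomial to read off the algebraic multiplicities:
  χ_A(x) = (x + 4)^5

Step 2 — compute geometric multiplicities via the rank-nullity identity g(λ) = n − rank(A − λI):
  rank(A − (-4)·I) = 2, so dim ker(A − (-4)·I) = n − 2 = 3

Summary:
  λ = -4: algebraic multiplicity = 5, geometric multiplicity = 3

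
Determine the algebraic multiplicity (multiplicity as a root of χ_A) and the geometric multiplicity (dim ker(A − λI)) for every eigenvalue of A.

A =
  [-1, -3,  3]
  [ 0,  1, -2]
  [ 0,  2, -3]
λ = -1: alg = 3, geom = 2

Step 1 — factor the characteristic polynomial to read off the algebraic multiplicities:
  χ_A(x) = (x + 1)^3

Step 2 — compute geometric multiplicities via the rank-nullity identity g(λ) = n − rank(A − λI):
  rank(A − (-1)·I) = 1, so dim ker(A − (-1)·I) = n − 1 = 2

Summary:
  λ = -1: algebraic multiplicity = 3, geometric multiplicity = 2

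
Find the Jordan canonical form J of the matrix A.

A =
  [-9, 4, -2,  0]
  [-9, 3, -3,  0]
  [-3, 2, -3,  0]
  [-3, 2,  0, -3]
J_3(-3) ⊕ J_1(-3)

The characteristic polynomial is
  det(x·I − A) = x^4 + 12*x^3 + 54*x^2 + 108*x + 81 = (x + 3)^4

Eigenvalues and multiplicities (the geometric multiplicity of λ is n − rank(A − λI), which equals the number of Jordan blocks for λ):
  λ = -3: algebraic multiplicity = 4, geometric multiplicity = 2

Determining the block sizes for each eigenvalue:
  λ = -3: with am = 4 and gm = 2, the partition is not yet determined (e.g. several partitions of 4 into 2 parts exist). Let N = A − (-3)·I. Computing rank(N^1) = 2, rank(N^2) = 1, rank(N^3) = 0; the number of blocks of size ≥ j is rank(N^{j−1}) − rank(N^j), giving [2, 1, 1]. So we have 1 block(s) of size 3, 1 block(s) of size 1 → block sizes [3, 1]

Assembling the blocks gives a Jordan form
J =
  [-3,  1,  0,  0]
  [ 0, -3,  1,  0]
  [ 0,  0, -3,  0]
  [ 0,  0,  0, -3]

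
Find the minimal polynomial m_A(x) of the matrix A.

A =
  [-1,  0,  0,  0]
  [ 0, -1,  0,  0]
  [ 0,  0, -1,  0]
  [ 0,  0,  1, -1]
x^2 + 2*x + 1

The characteristic polynomial is χ_A(x) = (x + 1)^4, so the eigenvalues are known. The minimal polynomial is
  m_A(x) = Π_λ (x − λ)^{k_λ}
where k_λ is the size of the *largest* Jordan block for λ (equivalently, the smallest k with (A − λI)^k v = 0 for every generalised eigenvector v of λ).

  λ = -1: largest Jordan block has size 2, contributing (x + 1)^2

So m_A(x) = (x + 1)^2 = x^2 + 2*x + 1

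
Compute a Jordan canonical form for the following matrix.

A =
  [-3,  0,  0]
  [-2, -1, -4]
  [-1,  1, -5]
J_2(-3) ⊕ J_1(-3)

The characteristic polynomial is
  det(x·I − A) = x^3 + 9*x^2 + 27*x + 27 = (x + 3)^3

Eigenvalues and multiplicities (the geometric multiplicity of λ is n − rank(A − λI), which equals the number of Jordan blocks for λ):
  λ = -3: algebraic multiplicity = 3, geometric multiplicity = 2

Determining the block sizes for each eigenvalue:
  λ = -3: 2 blocks summing to 3 forces exactly one block of size 2 and the rest size 1 → block sizes [2, 1]

Assembling the blocks gives a Jordan form
J =
  [-3,  1,  0]
  [ 0, -3,  0]
  [ 0,  0, -3]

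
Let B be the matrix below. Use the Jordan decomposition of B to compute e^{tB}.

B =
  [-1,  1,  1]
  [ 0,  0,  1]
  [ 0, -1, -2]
e^{tB} =
  [exp(-t), t*exp(-t), t*exp(-t)]
  [0, t*exp(-t) + exp(-t), t*exp(-t)]
  [0, -t*exp(-t), -t*exp(-t) + exp(-t)]

Strategy: write B = P · J · P⁻¹ where J is a Jordan canonical form, so e^{tB} = P · e^{tJ} · P⁻¹, and e^{tJ} can be computed block-by-block.

B has Jordan form
J =
  [-1,  1,  0]
  [ 0, -1,  0]
  [ 0,  0, -1]
(up to reordering of blocks).

Per-block formulas:
  For a 1×1 block at λ = -1: exp(t · [-1]) = [e^(-1t)].
  For a 2×2 Jordan block J_2(-1): exp(t · J_2(-1)) = e^(-1t)·(I + t·N), where N is the 2×2 nilpotent shift.

After assembling e^{tJ} and conjugating by P, we get:

e^{tB} =
  [exp(-t), t*exp(-t), t*exp(-t)]
  [0, t*exp(-t) + exp(-t), t*exp(-t)]
  [0, -t*exp(-t), -t*exp(-t) + exp(-t)]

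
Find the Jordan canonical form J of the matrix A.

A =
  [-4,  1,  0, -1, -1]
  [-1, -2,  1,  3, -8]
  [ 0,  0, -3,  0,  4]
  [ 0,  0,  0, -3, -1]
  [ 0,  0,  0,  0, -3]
J_3(-3) ⊕ J_2(-3)

The characteristic polynomial is
  det(x·I − A) = x^5 + 15*x^4 + 90*x^3 + 270*x^2 + 405*x + 243 = (x + 3)^5

Eigenvalues and multiplicities (the geometric multiplicity of λ is n − rank(A − λI), which equals the number of Jordan blocks for λ):
  λ = -3: algebraic multiplicity = 5, geometric multiplicity = 2

Determining the block sizes for each eigenvalue:
  λ = -3: with am = 5 and gm = 2, the partition is not yet determined (e.g. several partitions of 5 into 2 parts exist). Let N = A − (-3)·I. Computing rank(N^1) = 3, rank(N^2) = 1, rank(N^3) = 0; the number of blocks of size ≥ j is rank(N^{j−1}) − rank(N^j), giving [2, 2, 1]. So we have 1 block(s) of size 3, 1 block(s) of size 2 → block sizes [3, 2]

Assembling the blocks gives a Jordan form
J =
  [-3,  1,  0,  0,  0]
  [ 0, -3,  1,  0,  0]
  [ 0,  0, -3,  0,  0]
  [ 0,  0,  0, -3,  1]
  [ 0,  0,  0,  0, -3]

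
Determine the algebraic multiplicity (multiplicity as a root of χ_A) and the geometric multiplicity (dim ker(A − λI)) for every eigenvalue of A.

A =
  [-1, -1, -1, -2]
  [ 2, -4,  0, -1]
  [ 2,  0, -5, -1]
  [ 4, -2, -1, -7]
λ = -5: alg = 1, geom = 1; λ = -4: alg = 3, geom = 1

Step 1 — factor the characteristic polynomial to read off the algebraic multiplicities:
  χ_A(x) = (x + 4)^3*(x + 5)

Step 2 — compute geometric multiplicities via the rank-nullity identity g(λ) = n − rank(A − λI):
  rank(A − (-5)·I) = 3, so dim ker(A − (-5)·I) = n − 3 = 1
  rank(A − (-4)·I) = 3, so dim ker(A − (-4)·I) = n − 3 = 1

Summary:
  λ = -5: algebraic multiplicity = 1, geometric multiplicity = 1
  λ = -4: algebraic multiplicity = 3, geometric multiplicity = 1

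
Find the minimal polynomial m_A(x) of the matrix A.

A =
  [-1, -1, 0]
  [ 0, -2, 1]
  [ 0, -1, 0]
x^3 + 3*x^2 + 3*x + 1

The characteristic polynomial is χ_A(x) = (x + 1)^3, so the eigenvalues are known. The minimal polynomial is
  m_A(x) = Π_λ (x − λ)^{k_λ}
where k_λ is the size of the *largest* Jordan block for λ (equivalently, the smallest k with (A − λI)^k v = 0 for every generalised eigenvector v of λ).

  λ = -1: largest Jordan block has size 3, contributing (x + 1)^3

So m_A(x) = (x + 1)^3 = x^3 + 3*x^2 + 3*x + 1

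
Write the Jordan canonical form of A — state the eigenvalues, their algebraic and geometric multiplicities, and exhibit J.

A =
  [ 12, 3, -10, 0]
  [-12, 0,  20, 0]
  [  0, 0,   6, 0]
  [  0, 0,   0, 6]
J_2(6) ⊕ J_1(6) ⊕ J_1(6)

The characteristic polynomial is
  det(x·I − A) = x^4 - 24*x^3 + 216*x^2 - 864*x + 1296 = (x - 6)^4

Eigenvalues and multiplicities (the geometric multiplicity of λ is n − rank(A − λI), which equals the number of Jordan blocks for λ):
  λ = 6: algebraic multiplicity = 4, geometric multiplicity = 3

Determining the block sizes for each eigenvalue:
  λ = 6: 3 blocks summing to 4 forces exactly one block of size 2 and the rest size 1 → block sizes [2, 1, 1]

Assembling the blocks gives a Jordan form
J =
  [6, 1, 0, 0]
  [0, 6, 0, 0]
  [0, 0, 6, 0]
  [0, 0, 0, 6]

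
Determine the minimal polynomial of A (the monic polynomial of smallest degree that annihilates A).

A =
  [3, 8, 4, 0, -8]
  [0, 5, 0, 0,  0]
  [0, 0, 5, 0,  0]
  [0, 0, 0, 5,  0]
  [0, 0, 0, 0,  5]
x^2 - 8*x + 15

The characteristic polynomial is χ_A(x) = (x - 5)^4*(x - 3), so the eigenvalues are known. The minimal polynomial is
  m_A(x) = Π_λ (x − λ)^{k_λ}
where k_λ is the size of the *largest* Jordan block for λ (equivalently, the smallest k with (A − λI)^k v = 0 for every generalised eigenvector v of λ).

  λ = 3: largest Jordan block has size 1, contributing (x − 3)
  λ = 5: largest Jordan block has size 1, contributing (x − 5)

So m_A(x) = (x - 5)*(x - 3) = x^2 - 8*x + 15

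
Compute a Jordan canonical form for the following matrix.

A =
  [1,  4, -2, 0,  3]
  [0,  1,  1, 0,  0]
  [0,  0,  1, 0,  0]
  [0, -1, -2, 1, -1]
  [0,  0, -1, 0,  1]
J_3(1) ⊕ J_2(1)

The characteristic polynomial is
  det(x·I − A) = x^5 - 5*x^4 + 10*x^3 - 10*x^2 + 5*x - 1 = (x - 1)^5

Eigenvalues and multiplicities (the geometric multiplicity of λ is n − rank(A − λI), which equals the number of Jordan blocks for λ):
  λ = 1: algebraic multiplicity = 5, geometric multiplicity = 2

Determining the block sizes for each eigenvalue:
  λ = 1: with am = 5 and gm = 2, the partition is not yet determined (e.g. several partitions of 5 into 2 parts exist). Let N = A − (1)·I. Computing rank(N^1) = 3, rank(N^2) = 1, rank(N^3) = 0; the number of blocks of size ≥ j is rank(N^{j−1}) − rank(N^j), giving [2, 2, 1]. So we have 1 block(s) of size 3, 1 block(s) of size 2 → block sizes [3, 2]

Assembling the blocks gives a Jordan form
J =
  [1, 1, 0, 0, 0]
  [0, 1, 1, 0, 0]
  [0, 0, 1, 0, 0]
  [0, 0, 0, 1, 1]
  [0, 0, 0, 0, 1]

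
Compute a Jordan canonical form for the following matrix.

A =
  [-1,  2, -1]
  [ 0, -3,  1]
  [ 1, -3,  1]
J_3(-1)

The characteristic polynomial is
  det(x·I − A) = x^3 + 3*x^2 + 3*x + 1 = (x + 1)^3

Eigenvalues and multiplicities (the geometric multiplicity of λ is n − rank(A − λI), which equals the number of Jordan blocks for λ):
  λ = -1: algebraic multiplicity = 3, geometric multiplicity = 1

Determining the block sizes for each eigenvalue:
  λ = -1: one block (gm = 1), so the single block has size am = 3 → block sizes [3]

Assembling the blocks gives a Jordan form
J =
  [-1,  1,  0]
  [ 0, -1,  1]
  [ 0,  0, -1]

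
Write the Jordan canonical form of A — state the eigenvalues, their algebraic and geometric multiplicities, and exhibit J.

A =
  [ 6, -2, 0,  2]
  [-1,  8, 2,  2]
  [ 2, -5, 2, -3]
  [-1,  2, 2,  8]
J_2(6) ⊕ J_2(6)

The characteristic polynomial is
  det(x·I − A) = x^4 - 24*x^3 + 216*x^2 - 864*x + 1296 = (x - 6)^4

Eigenvalues and multiplicities (the geometric multiplicity of λ is n − rank(A − λI), which equals the number of Jordan blocks for λ):
  λ = 6: algebraic multiplicity = 4, geometric multiplicity = 2

Determining the block sizes for each eigenvalue:
  λ = 6: with am = 4 and gm = 2, the partition is not yet determined (e.g. several partitions of 4 into 2 parts exist). Let N = A − (6)·I. Computing rank(N^1) = 2, rank(N^2) = 0; the number of blocks of size ≥ j is rank(N^{j−1}) − rank(N^j), giving [2, 2]. So we have 2 block(s) of size 2 → block sizes [2, 2]

Assembling the blocks gives a Jordan form
J =
  [6, 1, 0, 0]
  [0, 6, 0, 0]
  [0, 0, 6, 1]
  [0, 0, 0, 6]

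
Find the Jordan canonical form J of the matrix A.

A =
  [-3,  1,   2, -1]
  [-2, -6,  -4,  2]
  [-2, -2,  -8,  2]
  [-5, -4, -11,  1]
J_3(-4) ⊕ J_1(-4)

The characteristic polynomial is
  det(x·I − A) = x^4 + 16*x^3 + 96*x^2 + 256*x + 256 = (x + 4)^4

Eigenvalues and multiplicities (the geometric multiplicity of λ is n − rank(A − λI), which equals the number of Jordan blocks for λ):
  λ = -4: algebraic multiplicity = 4, geometric multiplicity = 2

Determining the block sizes for each eigenvalue:
  λ = -4: with am = 4 and gm = 2, the partition is not yet determined (e.g. several partitions of 4 into 2 parts exist). Let N = A − (-4)·I. Computing rank(N^1) = 2, rank(N^2) = 1, rank(N^3) = 0; the number of blocks of size ≥ j is rank(N^{j−1}) − rank(N^j), giving [2, 1, 1]. So we have 1 block(s) of size 3, 1 block(s) of size 1 → block sizes [3, 1]

Assembling the blocks gives a Jordan form
J =
  [-4,  1,  0,  0]
  [ 0, -4,  1,  0]
  [ 0,  0, -4,  0]
  [ 0,  0,  0, -4]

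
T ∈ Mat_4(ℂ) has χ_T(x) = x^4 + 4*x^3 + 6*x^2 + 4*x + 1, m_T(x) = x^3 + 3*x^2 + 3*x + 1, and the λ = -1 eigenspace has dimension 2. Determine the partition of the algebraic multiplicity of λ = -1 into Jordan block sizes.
Block sizes for λ = -1: [3, 1]

Step 1 — from the characteristic polynomial, algebraic multiplicity of λ = -1 is 4. From dim ker(T − (-1)·I) = 2, there are exactly 2 Jordan blocks for λ = -1.
Step 2 — from the minimal polynomial, the factor (x + 1)^3 tells us the largest block for λ = -1 has size 3.
Step 3 — with total size 4, 2 blocks, and largest block 3, the block sizes (in nonincreasing order) are [3, 1].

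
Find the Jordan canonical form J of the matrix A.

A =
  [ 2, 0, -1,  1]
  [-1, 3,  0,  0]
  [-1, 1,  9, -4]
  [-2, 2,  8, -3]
J_3(2) ⊕ J_1(5)

The characteristic polynomial is
  det(x·I − A) = x^4 - 11*x^3 + 42*x^2 - 68*x + 40 = (x - 5)*(x - 2)^3

Eigenvalues and multiplicities (the geometric multiplicity of λ is n − rank(A − λI), which equals the number of Jordan blocks for λ):
  λ = 2: algebraic multiplicity = 3, geometric multiplicity = 1
  λ = 5: algebraic multiplicity = 1, geometric multiplicity = 1

Determining the block sizes for each eigenvalue:
  λ = 2: one block (gm = 1), so the single block has size am = 3 → block sizes [3]
  λ = 5: one block (gm = 1), so the single block has size am = 1 → block sizes [1]

Assembling the blocks gives a Jordan form
J =
  [2, 1, 0, 0]
  [0, 2, 1, 0]
  [0, 0, 2, 0]
  [0, 0, 0, 5]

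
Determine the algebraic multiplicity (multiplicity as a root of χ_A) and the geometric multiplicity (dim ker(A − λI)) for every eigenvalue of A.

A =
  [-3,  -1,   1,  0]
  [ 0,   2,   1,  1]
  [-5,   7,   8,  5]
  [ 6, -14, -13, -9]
λ = -2: alg = 1, geom = 1; λ = 0: alg = 3, geom = 1

Step 1 — factor the characteristic polynomial to read off the algebraic multiplicities:
  χ_A(x) = x^3*(x + 2)

Step 2 — compute geometric multiplicities via the rank-nullity identity g(λ) = n − rank(A − λI):
  rank(A − (-2)·I) = 3, so dim ker(A − (-2)·I) = n − 3 = 1
  rank(A − (0)·I) = 3, so dim ker(A − (0)·I) = n − 3 = 1

Summary:
  λ = -2: algebraic multiplicity = 1, geometric multiplicity = 1
  λ = 0: algebraic multiplicity = 3, geometric multiplicity = 1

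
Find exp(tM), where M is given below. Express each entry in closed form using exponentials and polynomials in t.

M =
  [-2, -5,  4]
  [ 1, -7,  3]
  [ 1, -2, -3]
e^{tM} =
  [3*t^2*exp(-4*t)/2 + 2*t*exp(-4*t) + exp(-4*t), -3*t^2*exp(-4*t)/2 - 5*t*exp(-4*t), -3*t^2*exp(-4*t)/2 + 4*t*exp(-4*t)]
  [t^2*exp(-4*t) + t*exp(-4*t), -t^2*exp(-4*t) - 3*t*exp(-4*t) + exp(-4*t), -t^2*exp(-4*t) + 3*t*exp(-4*t)]
  [t^2*exp(-4*t)/2 + t*exp(-4*t), -t^2*exp(-4*t)/2 - 2*t*exp(-4*t), -t^2*exp(-4*t)/2 + t*exp(-4*t) + exp(-4*t)]

Strategy: write M = P · J · P⁻¹ where J is a Jordan canonical form, so e^{tM} = P · e^{tJ} · P⁻¹, and e^{tJ} can be computed block-by-block.

M has Jordan form
J =
  [-4,  1,  0]
  [ 0, -4,  1]
  [ 0,  0, -4]
(up to reordering of blocks).

Per-block formulas:
  For a 3×3 Jordan block J_3(-4): exp(t · J_3(-4)) = e^(-4t)·(I + t·N + (t^2/2)·N^2), where N is the 3×3 nilpotent shift.

After assembling e^{tJ} and conjugating by P, we get:

e^{tM} =
  [3*t^2*exp(-4*t)/2 + 2*t*exp(-4*t) + exp(-4*t), -3*t^2*exp(-4*t)/2 - 5*t*exp(-4*t), -3*t^2*exp(-4*t)/2 + 4*t*exp(-4*t)]
  [t^2*exp(-4*t) + t*exp(-4*t), -t^2*exp(-4*t) - 3*t*exp(-4*t) + exp(-4*t), -t^2*exp(-4*t) + 3*t*exp(-4*t)]
  [t^2*exp(-4*t)/2 + t*exp(-4*t), -t^2*exp(-4*t)/2 - 2*t*exp(-4*t), -t^2*exp(-4*t)/2 + t*exp(-4*t) + exp(-4*t)]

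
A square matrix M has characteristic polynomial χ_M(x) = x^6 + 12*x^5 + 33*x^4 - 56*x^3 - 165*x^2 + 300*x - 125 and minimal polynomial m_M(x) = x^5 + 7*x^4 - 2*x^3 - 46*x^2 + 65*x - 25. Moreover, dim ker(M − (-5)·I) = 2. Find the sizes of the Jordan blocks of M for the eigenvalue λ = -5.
Block sizes for λ = -5: [2, 1]

Step 1 — from the characteristic polynomial, algebraic multiplicity of λ = -5 is 3. From dim ker(M − (-5)·I) = 2, there are exactly 2 Jordan blocks for λ = -5.
Step 2 — from the minimal polynomial, the factor (x + 5)^2 tells us the largest block for λ = -5 has size 2.
Step 3 — with total size 3, 2 blocks, and largest block 2, the block sizes (in nonincreasing order) are [2, 1].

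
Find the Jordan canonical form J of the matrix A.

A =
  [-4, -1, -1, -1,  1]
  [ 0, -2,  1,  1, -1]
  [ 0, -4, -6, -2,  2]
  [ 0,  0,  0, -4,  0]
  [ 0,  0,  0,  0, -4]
J_3(-4) ⊕ J_1(-4) ⊕ J_1(-4)

The characteristic polynomial is
  det(x·I − A) = x^5 + 20*x^4 + 160*x^3 + 640*x^2 + 1280*x + 1024 = (x + 4)^5

Eigenvalues and multiplicities (the geometric multiplicity of λ is n − rank(A − λI), which equals the number of Jordan blocks for λ):
  λ = -4: algebraic multiplicity = 5, geometric multiplicity = 3

Determining the block sizes for each eigenvalue:
  λ = -4: with am = 5 and gm = 3, the partition is not yet determined (e.g. several partitions of 5 into 3 parts exist). Let N = A − (-4)·I. Computing rank(N^1) = 2, rank(N^2) = 1, rank(N^3) = 0; the number of blocks of size ≥ j is rank(N^{j−1}) − rank(N^j), giving [3, 1, 1]. So we have 1 block(s) of size 3, 2 block(s) of size 1 → block sizes [3, 1, 1]

Assembling the blocks gives a Jordan form
J =
  [-4,  1,  0,  0,  0]
  [ 0, -4,  1,  0,  0]
  [ 0,  0, -4,  0,  0]
  [ 0,  0,  0, -4,  0]
  [ 0,  0,  0,  0, -4]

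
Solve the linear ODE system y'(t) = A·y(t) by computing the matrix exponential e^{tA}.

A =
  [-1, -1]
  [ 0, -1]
e^{tA} =
  [exp(-t), -t*exp(-t)]
  [0, exp(-t)]

Strategy: write A = P · J · P⁻¹ where J is a Jordan canonical form, so e^{tA} = P · e^{tJ} · P⁻¹, and e^{tJ} can be computed block-by-block.

A has Jordan form
J =
  [-1,  1]
  [ 0, -1]
(up to reordering of blocks).

Per-block formulas:
  For a 2×2 Jordan block J_2(-1): exp(t · J_2(-1)) = e^(-1t)·(I + t·N), where N is the 2×2 nilpotent shift.

After assembling e^{tJ} and conjugating by P, we get:

e^{tA} =
  [exp(-t), -t*exp(-t)]
  [0, exp(-t)]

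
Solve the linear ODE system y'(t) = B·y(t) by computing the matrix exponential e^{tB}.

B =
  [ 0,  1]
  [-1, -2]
e^{tB} =
  [t*exp(-t) + exp(-t), t*exp(-t)]
  [-t*exp(-t), -t*exp(-t) + exp(-t)]

Strategy: write B = P · J · P⁻¹ where J is a Jordan canonical form, so e^{tB} = P · e^{tJ} · P⁻¹, and e^{tJ} can be computed block-by-block.

B has Jordan form
J =
  [-1,  1]
  [ 0, -1]
(up to reordering of blocks).

Per-block formulas:
  For a 2×2 Jordan block J_2(-1): exp(t · J_2(-1)) = e^(-1t)·(I + t·N), where N is the 2×2 nilpotent shift.

After assembling e^{tJ} and conjugating by P, we get:

e^{tB} =
  [t*exp(-t) + exp(-t), t*exp(-t)]
  [-t*exp(-t), -t*exp(-t) + exp(-t)]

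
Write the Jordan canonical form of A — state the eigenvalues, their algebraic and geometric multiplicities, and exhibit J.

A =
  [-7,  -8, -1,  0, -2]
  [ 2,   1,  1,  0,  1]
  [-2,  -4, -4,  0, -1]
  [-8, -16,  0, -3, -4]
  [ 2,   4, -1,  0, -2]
J_3(-3) ⊕ J_1(-3) ⊕ J_1(-3)

The characteristic polynomial is
  det(x·I − A) = x^5 + 15*x^4 + 90*x^3 + 270*x^2 + 405*x + 243 = (x + 3)^5

Eigenvalues and multiplicities (the geometric multiplicity of λ is n − rank(A − λI), which equals the number of Jordan blocks for λ):
  λ = -3: algebraic multiplicity = 5, geometric multiplicity = 3

Determining the block sizes for each eigenvalue:
  λ = -3: with am = 5 and gm = 3, the partition is not yet determined (e.g. several partitions of 5 into 3 parts exist). Let N = A − (-3)·I. Computing rank(N^1) = 2, rank(N^2) = 1, rank(N^3) = 0; the number of blocks of size ≥ j is rank(N^{j−1}) − rank(N^j), giving [3, 1, 1]. So we have 1 block(s) of size 3, 2 block(s) of size 1 → block sizes [3, 1, 1]

Assembling the blocks gives a Jordan form
J =
  [-3,  1,  0,  0,  0]
  [ 0, -3,  1,  0,  0]
  [ 0,  0, -3,  0,  0]
  [ 0,  0,  0, -3,  0]
  [ 0,  0,  0,  0, -3]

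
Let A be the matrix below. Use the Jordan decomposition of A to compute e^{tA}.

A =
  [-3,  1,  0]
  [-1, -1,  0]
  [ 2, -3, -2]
e^{tA} =
  [-t*exp(-2*t) + exp(-2*t), t*exp(-2*t), 0]
  [-t*exp(-2*t), t*exp(-2*t) + exp(-2*t), 0]
  [t^2*exp(-2*t)/2 + 2*t*exp(-2*t), -t^2*exp(-2*t)/2 - 3*t*exp(-2*t), exp(-2*t)]

Strategy: write A = P · J · P⁻¹ where J is a Jordan canonical form, so e^{tA} = P · e^{tJ} · P⁻¹, and e^{tJ} can be computed block-by-block.

A has Jordan form
J =
  [-2,  1,  0]
  [ 0, -2,  1]
  [ 0,  0, -2]
(up to reordering of blocks).

Per-block formulas:
  For a 3×3 Jordan block J_3(-2): exp(t · J_3(-2)) = e^(-2t)·(I + t·N + (t^2/2)·N^2), where N is the 3×3 nilpotent shift.

After assembling e^{tJ} and conjugating by P, we get:

e^{tA} =
  [-t*exp(-2*t) + exp(-2*t), t*exp(-2*t), 0]
  [-t*exp(-2*t), t*exp(-2*t) + exp(-2*t), 0]
  [t^2*exp(-2*t)/2 + 2*t*exp(-2*t), -t^2*exp(-2*t)/2 - 3*t*exp(-2*t), exp(-2*t)]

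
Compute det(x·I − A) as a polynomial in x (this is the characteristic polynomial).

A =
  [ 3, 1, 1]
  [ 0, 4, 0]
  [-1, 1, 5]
x^3 - 12*x^2 + 48*x - 64

Expanding det(x·I − A) (e.g. by cofactor expansion or by noting that A is similar to its Jordan form J, which has the same characteristic polynomial as A) gives
  χ_A(x) = x^3 - 12*x^2 + 48*x - 64
which factors as (x - 4)^3. The eigenvalues (with algebraic multiplicities) are λ = 4 with multiplicity 3.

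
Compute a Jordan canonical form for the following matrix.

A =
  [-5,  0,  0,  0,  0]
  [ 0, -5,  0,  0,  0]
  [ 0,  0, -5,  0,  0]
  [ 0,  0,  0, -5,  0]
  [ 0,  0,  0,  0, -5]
J_1(-5) ⊕ J_1(-5) ⊕ J_1(-5) ⊕ J_1(-5) ⊕ J_1(-5)

The characteristic polynomial is
  det(x·I − A) = x^5 + 25*x^4 + 250*x^3 + 1250*x^2 + 3125*x + 3125 = (x + 5)^5

Eigenvalues and multiplicities (the geometric multiplicity of λ is n − rank(A − λI), which equals the number of Jordan blocks for λ):
  λ = -5: algebraic multiplicity = 5, geometric multiplicity = 5

Determining the block sizes for each eigenvalue:
  λ = -5: gm = am = 5, so every block has size 1 → block sizes [1, 1, 1, 1, 1]

Assembling the blocks gives a Jordan form
J =
  [-5,  0,  0,  0,  0]
  [ 0, -5,  0,  0,  0]
  [ 0,  0, -5,  0,  0]
  [ 0,  0,  0, -5,  0]
  [ 0,  0,  0,  0, -5]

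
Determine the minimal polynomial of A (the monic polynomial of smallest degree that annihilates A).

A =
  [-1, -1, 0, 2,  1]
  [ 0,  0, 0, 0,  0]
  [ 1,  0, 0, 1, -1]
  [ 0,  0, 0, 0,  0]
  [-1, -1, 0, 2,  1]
x^2

The characteristic polynomial is χ_A(x) = x^5, so the eigenvalues are known. The minimal polynomial is
  m_A(x) = Π_λ (x − λ)^{k_λ}
where k_λ is the size of the *largest* Jordan block for λ (equivalently, the smallest k with (A − λI)^k v = 0 for every generalised eigenvector v of λ).

  λ = 0: largest Jordan block has size 2, contributing (x − 0)^2

So m_A(x) = x^2 = x^2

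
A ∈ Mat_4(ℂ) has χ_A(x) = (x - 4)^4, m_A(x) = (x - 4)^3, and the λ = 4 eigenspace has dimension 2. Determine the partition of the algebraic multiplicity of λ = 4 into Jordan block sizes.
Block sizes for λ = 4: [3, 1]

Step 1 — from the characteristic polynomial, algebraic multiplicity of λ = 4 is 4. From dim ker(A − (4)·I) = 2, there are exactly 2 Jordan blocks for λ = 4.
Step 2 — from the minimal polynomial, the factor (x − 4)^3 tells us the largest block for λ = 4 has size 3.
Step 3 — with total size 4, 2 blocks, and largest block 3, the block sizes (in nonincreasing order) are [3, 1].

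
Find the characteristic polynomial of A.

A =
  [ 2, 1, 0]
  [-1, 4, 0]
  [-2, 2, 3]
x^3 - 9*x^2 + 27*x - 27

Expanding det(x·I − A) (e.g. by cofactor expansion or by noting that A is similar to its Jordan form J, which has the same characteristic polynomial as A) gives
  χ_A(x) = x^3 - 9*x^2 + 27*x - 27
which factors as (x - 3)^3. The eigenvalues (with algebraic multiplicities) are λ = 3 with multiplicity 3.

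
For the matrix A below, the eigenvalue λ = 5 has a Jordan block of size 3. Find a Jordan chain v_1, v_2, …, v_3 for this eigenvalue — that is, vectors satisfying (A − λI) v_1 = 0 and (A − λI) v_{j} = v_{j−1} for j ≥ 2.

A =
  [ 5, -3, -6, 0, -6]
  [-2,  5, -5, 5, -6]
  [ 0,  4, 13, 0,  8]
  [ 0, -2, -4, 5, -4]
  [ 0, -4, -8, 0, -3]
A Jordan chain for λ = 5 of length 3:
v_1 = (6, 0, -8, 4, 8)ᵀ
v_2 = (0, -2, 0, 0, 0)ᵀ
v_3 = (1, 0, 0, 0, 0)ᵀ

Let N = A − (5)·I. We want v_3 with N^3 v_3 = 0 but N^2 v_3 ≠ 0; then v_{j-1} := N · v_j for j = 3, …, 2.

Pick v_3 = (1, 0, 0, 0, 0)ᵀ.
Then v_2 = N · v_3 = (0, -2, 0, 0, 0)ᵀ.
Then v_1 = N · v_2 = (6, 0, -8, 4, 8)ᵀ.

Sanity check: (A − (5)·I) v_1 = (0, 0, 0, 0, 0)ᵀ = 0. ✓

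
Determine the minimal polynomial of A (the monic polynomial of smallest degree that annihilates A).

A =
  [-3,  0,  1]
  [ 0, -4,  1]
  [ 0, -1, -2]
x^3 + 9*x^2 + 27*x + 27

The characteristic polynomial is χ_A(x) = (x + 3)^3, so the eigenvalues are known. The minimal polynomial is
  m_A(x) = Π_λ (x − λ)^{k_λ}
where k_λ is the size of the *largest* Jordan block for λ (equivalently, the smallest k with (A − λI)^k v = 0 for every generalised eigenvector v of λ).

  λ = -3: largest Jordan block has size 3, contributing (x + 3)^3

So m_A(x) = (x + 3)^3 = x^3 + 9*x^2 + 27*x + 27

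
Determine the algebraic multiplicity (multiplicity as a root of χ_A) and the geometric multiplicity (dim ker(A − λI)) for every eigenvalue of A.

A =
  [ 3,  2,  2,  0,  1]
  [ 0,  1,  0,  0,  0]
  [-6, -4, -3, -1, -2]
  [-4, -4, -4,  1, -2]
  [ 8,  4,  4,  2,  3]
λ = 1: alg = 5, geom = 3

Step 1 — factor the characteristic polynomial to read off the algebraic multiplicities:
  χ_A(x) = (x - 1)^5

Step 2 — compute geometric multiplicities via the rank-nullity identity g(λ) = n − rank(A − λI):
  rank(A − (1)·I) = 2, so dim ker(A − (1)·I) = n − 2 = 3

Summary:
  λ = 1: algebraic multiplicity = 5, geometric multiplicity = 3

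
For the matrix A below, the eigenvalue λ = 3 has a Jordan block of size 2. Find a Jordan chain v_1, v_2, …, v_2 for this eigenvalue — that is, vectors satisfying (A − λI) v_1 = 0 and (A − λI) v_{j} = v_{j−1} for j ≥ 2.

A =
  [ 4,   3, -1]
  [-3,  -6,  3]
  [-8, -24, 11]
A Jordan chain for λ = 3 of length 2:
v_1 = (1, -3, -8)ᵀ
v_2 = (1, 0, 0)ᵀ

Let N = A − (3)·I. We want v_2 with N^2 v_2 = 0 but N^1 v_2 ≠ 0; then v_{j-1} := N · v_j for j = 2, …, 2.

Pick v_2 = (1, 0, 0)ᵀ.
Then v_1 = N · v_2 = (1, -3, -8)ᵀ.

Sanity check: (A − (3)·I) v_1 = (0, 0, 0)ᵀ = 0. ✓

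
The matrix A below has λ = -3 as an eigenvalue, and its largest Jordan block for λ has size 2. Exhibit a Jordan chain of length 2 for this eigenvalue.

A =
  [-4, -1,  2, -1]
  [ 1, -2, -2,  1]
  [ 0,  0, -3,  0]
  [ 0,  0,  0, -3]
A Jordan chain for λ = -3 of length 2:
v_1 = (-1, 1, 0, 0)ᵀ
v_2 = (1, 0, 0, 0)ᵀ

Let N = A − (-3)·I. We want v_2 with N^2 v_2 = 0 but N^1 v_2 ≠ 0; then v_{j-1} := N · v_j for j = 2, …, 2.

Pick v_2 = (1, 0, 0, 0)ᵀ.
Then v_1 = N · v_2 = (-1, 1, 0, 0)ᵀ.

Sanity check: (A − (-3)·I) v_1 = (0, 0, 0, 0)ᵀ = 0. ✓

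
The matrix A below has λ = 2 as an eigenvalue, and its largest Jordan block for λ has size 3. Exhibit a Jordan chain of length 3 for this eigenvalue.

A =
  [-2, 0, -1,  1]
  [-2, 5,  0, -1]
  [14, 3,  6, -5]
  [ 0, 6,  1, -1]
A Jordan chain for λ = 2 of length 3:
v_1 = (2, 2, -6, 2)ᵀ
v_2 = (-4, -2, 14, 0)ᵀ
v_3 = (1, 0, 0, 0)ᵀ

Let N = A − (2)·I. We want v_3 with N^3 v_3 = 0 but N^2 v_3 ≠ 0; then v_{j-1} := N · v_j for j = 3, …, 2.

Pick v_3 = (1, 0, 0, 0)ᵀ.
Then v_2 = N · v_3 = (-4, -2, 14, 0)ᵀ.
Then v_1 = N · v_2 = (2, 2, -6, 2)ᵀ.

Sanity check: (A − (2)·I) v_1 = (0, 0, 0, 0)ᵀ = 0. ✓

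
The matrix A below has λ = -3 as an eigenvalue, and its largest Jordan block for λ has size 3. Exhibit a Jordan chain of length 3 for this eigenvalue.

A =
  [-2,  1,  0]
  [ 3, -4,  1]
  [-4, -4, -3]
A Jordan chain for λ = -3 of length 3:
v_1 = (4, -4, -16)ᵀ
v_2 = (1, 3, -4)ᵀ
v_3 = (1, 0, 0)ᵀ

Let N = A − (-3)·I. We want v_3 with N^3 v_3 = 0 but N^2 v_3 ≠ 0; then v_{j-1} := N · v_j for j = 3, …, 2.

Pick v_3 = (1, 0, 0)ᵀ.
Then v_2 = N · v_3 = (1, 3, -4)ᵀ.
Then v_1 = N · v_2 = (4, -4, -16)ᵀ.

Sanity check: (A − (-3)·I) v_1 = (0, 0, 0)ᵀ = 0. ✓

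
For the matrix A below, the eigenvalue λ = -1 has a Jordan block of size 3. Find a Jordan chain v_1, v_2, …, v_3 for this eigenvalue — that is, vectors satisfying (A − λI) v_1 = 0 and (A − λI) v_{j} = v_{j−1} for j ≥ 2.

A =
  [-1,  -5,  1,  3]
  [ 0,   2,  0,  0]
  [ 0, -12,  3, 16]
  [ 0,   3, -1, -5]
A Jordan chain for λ = -1 of length 3:
v_1 = (1, 0, 0, 0)ᵀ
v_2 = (1, 0, 4, -1)ᵀ
v_3 = (0, 0, 1, 0)ᵀ

Let N = A − (-1)·I. We want v_3 with N^3 v_3 = 0 but N^2 v_3 ≠ 0; then v_{j-1} := N · v_j for j = 3, …, 2.

Pick v_3 = (0, 0, 1, 0)ᵀ.
Then v_2 = N · v_3 = (1, 0, 4, -1)ᵀ.
Then v_1 = N · v_2 = (1, 0, 0, 0)ᵀ.

Sanity check: (A − (-1)·I) v_1 = (0, 0, 0, 0)ᵀ = 0. ✓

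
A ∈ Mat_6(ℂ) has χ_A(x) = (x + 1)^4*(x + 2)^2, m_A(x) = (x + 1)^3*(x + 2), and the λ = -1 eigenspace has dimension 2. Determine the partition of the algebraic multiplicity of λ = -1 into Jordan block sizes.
Block sizes for λ = -1: [3, 1]

Step 1 — from the characteristic polynomial, algebraic multiplicity of λ = -1 is 4. From dim ker(A − (-1)·I) = 2, there are exactly 2 Jordan blocks for λ = -1.
Step 2 — from the minimal polynomial, the factor (x + 1)^3 tells us the largest block for λ = -1 has size 3.
Step 3 — with total size 4, 2 blocks, and largest block 3, the block sizes (in nonincreasing order) are [3, 1].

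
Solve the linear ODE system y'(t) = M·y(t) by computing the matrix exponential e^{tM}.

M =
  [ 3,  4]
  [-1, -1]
e^{tM} =
  [2*t*exp(t) + exp(t), 4*t*exp(t)]
  [-t*exp(t), -2*t*exp(t) + exp(t)]

Strategy: write M = P · J · P⁻¹ where J is a Jordan canonical form, so e^{tM} = P · e^{tJ} · P⁻¹, and e^{tJ} can be computed block-by-block.

M has Jordan form
J =
  [1, 1]
  [0, 1]
(up to reordering of blocks).

Per-block formulas:
  For a 2×2 Jordan block J_2(1): exp(t · J_2(1)) = e^(1t)·(I + t·N), where N is the 2×2 nilpotent shift.

After assembling e^{tJ} and conjugating by P, we get:

e^{tM} =
  [2*t*exp(t) + exp(t), 4*t*exp(t)]
  [-t*exp(t), -2*t*exp(t) + exp(t)]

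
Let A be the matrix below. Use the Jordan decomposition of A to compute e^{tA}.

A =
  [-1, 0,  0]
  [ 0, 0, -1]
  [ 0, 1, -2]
e^{tA} =
  [exp(-t), 0, 0]
  [0, t*exp(-t) + exp(-t), -t*exp(-t)]
  [0, t*exp(-t), -t*exp(-t) + exp(-t)]

Strategy: write A = P · J · P⁻¹ where J is a Jordan canonical form, so e^{tA} = P · e^{tJ} · P⁻¹, and e^{tJ} can be computed block-by-block.

A has Jordan form
J =
  [-1,  1,  0]
  [ 0, -1,  0]
  [ 0,  0, -1]
(up to reordering of blocks).

Per-block formulas:
  For a 1×1 block at λ = -1: exp(t · [-1]) = [e^(-1t)].
  For a 2×2 Jordan block J_2(-1): exp(t · J_2(-1)) = e^(-1t)·(I + t·N), where N is the 2×2 nilpotent shift.

After assembling e^{tJ} and conjugating by P, we get:

e^{tA} =
  [exp(-t), 0, 0]
  [0, t*exp(-t) + exp(-t), -t*exp(-t)]
  [0, t*exp(-t), -t*exp(-t) + exp(-t)]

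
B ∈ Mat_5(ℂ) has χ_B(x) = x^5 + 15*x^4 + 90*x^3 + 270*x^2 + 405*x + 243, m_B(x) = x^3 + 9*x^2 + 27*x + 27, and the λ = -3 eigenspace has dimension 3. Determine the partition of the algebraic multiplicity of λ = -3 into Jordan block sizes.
Block sizes for λ = -3: [3, 1, 1]

Step 1 — from the characteristic polynomial, algebraic multiplicity of λ = -3 is 5. From dim ker(B − (-3)·I) = 3, there are exactly 3 Jordan blocks for λ = -3.
Step 2 — from the minimal polynomial, the factor (x + 3)^3 tells us the largest block for λ = -3 has size 3.
Step 3 — with total size 5, 3 blocks, and largest block 3, the block sizes (in nonincreasing order) are [3, 1, 1].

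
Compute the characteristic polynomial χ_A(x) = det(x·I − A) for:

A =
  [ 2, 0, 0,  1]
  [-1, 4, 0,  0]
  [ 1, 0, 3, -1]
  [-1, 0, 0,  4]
x^4 - 13*x^3 + 63*x^2 - 135*x + 108

Expanding det(x·I − A) (e.g. by cofactor expansion or by noting that A is similar to its Jordan form J, which has the same characteristic polynomial as A) gives
  χ_A(x) = x^4 - 13*x^3 + 63*x^2 - 135*x + 108
which factors as (x - 4)*(x - 3)^3. The eigenvalues (with algebraic multiplicities) are λ = 3 with multiplicity 3, λ = 4 with multiplicity 1.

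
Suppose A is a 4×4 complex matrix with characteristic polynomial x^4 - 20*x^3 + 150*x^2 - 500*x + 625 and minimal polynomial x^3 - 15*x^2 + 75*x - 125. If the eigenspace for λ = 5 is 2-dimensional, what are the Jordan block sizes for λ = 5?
Block sizes for λ = 5: [3, 1]

Step 1 — from the characteristic polynomial, algebraic multiplicity of λ = 5 is 4. From dim ker(A − (5)·I) = 2, there are exactly 2 Jordan blocks for λ = 5.
Step 2 — from the minimal polynomial, the factor (x − 5)^3 tells us the largest block for λ = 5 has size 3.
Step 3 — with total size 4, 2 blocks, and largest block 3, the block sizes (in nonincreasing order) are [3, 1].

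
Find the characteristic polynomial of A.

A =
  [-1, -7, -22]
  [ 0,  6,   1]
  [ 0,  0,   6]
x^3 - 11*x^2 + 24*x + 36

Expanding det(x·I − A) (e.g. by cofactor expansion or by noting that A is similar to its Jordan form J, which has the same characteristic polynomial as A) gives
  χ_A(x) = x^3 - 11*x^2 + 24*x + 36
which factors as (x - 6)^2*(x + 1). The eigenvalues (with algebraic multiplicities) are λ = -1 with multiplicity 1, λ = 6 with multiplicity 2.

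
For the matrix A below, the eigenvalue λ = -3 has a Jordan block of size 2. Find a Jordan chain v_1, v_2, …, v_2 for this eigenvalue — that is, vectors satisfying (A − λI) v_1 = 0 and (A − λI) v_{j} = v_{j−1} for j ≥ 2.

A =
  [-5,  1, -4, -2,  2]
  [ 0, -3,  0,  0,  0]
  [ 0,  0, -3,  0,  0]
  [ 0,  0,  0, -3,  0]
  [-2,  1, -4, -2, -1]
A Jordan chain for λ = -3 of length 2:
v_1 = (-2, 0, 0, 0, -2)ᵀ
v_2 = (1, 0, 0, 0, 0)ᵀ

Let N = A − (-3)·I. We want v_2 with N^2 v_2 = 0 but N^1 v_2 ≠ 0; then v_{j-1} := N · v_j for j = 2, …, 2.

Pick v_2 = (1, 0, 0, 0, 0)ᵀ.
Then v_1 = N · v_2 = (-2, 0, 0, 0, -2)ᵀ.

Sanity check: (A − (-3)·I) v_1 = (0, 0, 0, 0, 0)ᵀ = 0. ✓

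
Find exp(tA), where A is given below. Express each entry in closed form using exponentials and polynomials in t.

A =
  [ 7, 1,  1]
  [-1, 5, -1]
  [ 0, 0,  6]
e^{tA} =
  [t*exp(6*t) + exp(6*t), t*exp(6*t), t*exp(6*t)]
  [-t*exp(6*t), -t*exp(6*t) + exp(6*t), -t*exp(6*t)]
  [0, 0, exp(6*t)]

Strategy: write A = P · J · P⁻¹ where J is a Jordan canonical form, so e^{tA} = P · e^{tJ} · P⁻¹, and e^{tJ} can be computed block-by-block.

A has Jordan form
J =
  [6, 1, 0]
  [0, 6, 0]
  [0, 0, 6]
(up to reordering of blocks).

Per-block formulas:
  For a 1×1 block at λ = 6: exp(t · [6]) = [e^(6t)].
  For a 2×2 Jordan block J_2(6): exp(t · J_2(6)) = e^(6t)·(I + t·N), where N is the 2×2 nilpotent shift.

After assembling e^{tJ} and conjugating by P, we get:

e^{tA} =
  [t*exp(6*t) + exp(6*t), t*exp(6*t), t*exp(6*t)]
  [-t*exp(6*t), -t*exp(6*t) + exp(6*t), -t*exp(6*t)]
  [0, 0, exp(6*t)]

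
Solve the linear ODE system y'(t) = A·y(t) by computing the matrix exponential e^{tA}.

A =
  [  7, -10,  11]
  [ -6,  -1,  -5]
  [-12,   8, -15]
e^{tA} =
  [2*exp(t) - exp(-5*t), 2*t*exp(-5*t) - 2*exp(t) + 2*exp(-5*t), -t*exp(-5*t) + 2*exp(t) - 2*exp(-5*t)]
  [-exp(t) + exp(-5*t), -2*t*exp(-5*t) + exp(t), t*exp(-5*t) - exp(t) + exp(-5*t)]
  [-2*exp(t) + 2*exp(-5*t), -4*t*exp(-5*t) + 2*exp(t) - 2*exp(-5*t), 2*t*exp(-5*t) - 2*exp(t) + 3*exp(-5*t)]

Strategy: write A = P · J · P⁻¹ where J is a Jordan canonical form, so e^{tA} = P · e^{tJ} · P⁻¹, and e^{tJ} can be computed block-by-block.

A has Jordan form
J =
  [-5,  1, 0]
  [ 0, -5, 0]
  [ 0,  0, 1]
(up to reordering of blocks).

Per-block formulas:
  For a 2×2 Jordan block J_2(-5): exp(t · J_2(-5)) = e^(-5t)·(I + t·N), where N is the 2×2 nilpotent shift.
  For a 1×1 block at λ = 1: exp(t · [1]) = [e^(1t)].

After assembling e^{tJ} and conjugating by P, we get:

e^{tA} =
  [2*exp(t) - exp(-5*t), 2*t*exp(-5*t) - 2*exp(t) + 2*exp(-5*t), -t*exp(-5*t) + 2*exp(t) - 2*exp(-5*t)]
  [-exp(t) + exp(-5*t), -2*t*exp(-5*t) + exp(t), t*exp(-5*t) - exp(t) + exp(-5*t)]
  [-2*exp(t) + 2*exp(-5*t), -4*t*exp(-5*t) + 2*exp(t) - 2*exp(-5*t), 2*t*exp(-5*t) - 2*exp(t) + 3*exp(-5*t)]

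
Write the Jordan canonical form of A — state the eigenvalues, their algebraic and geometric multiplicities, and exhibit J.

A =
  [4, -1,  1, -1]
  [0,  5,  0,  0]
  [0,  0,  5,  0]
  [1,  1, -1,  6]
J_2(5) ⊕ J_1(5) ⊕ J_1(5)

The characteristic polynomial is
  det(x·I − A) = x^4 - 20*x^3 + 150*x^2 - 500*x + 625 = (x - 5)^4

Eigenvalues and multiplicities (the geometric multiplicity of λ is n − rank(A − λI), which equals the number of Jordan blocks for λ):
  λ = 5: algebraic multiplicity = 4, geometric multiplicity = 3

Determining the block sizes for each eigenvalue:
  λ = 5: 3 blocks summing to 4 forces exactly one block of size 2 and the rest size 1 → block sizes [2, 1, 1]

Assembling the blocks gives a Jordan form
J =
  [5, 1, 0, 0]
  [0, 5, 0, 0]
  [0, 0, 5, 0]
  [0, 0, 0, 5]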